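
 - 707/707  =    -  1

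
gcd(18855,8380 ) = 2095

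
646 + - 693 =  - 47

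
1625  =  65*25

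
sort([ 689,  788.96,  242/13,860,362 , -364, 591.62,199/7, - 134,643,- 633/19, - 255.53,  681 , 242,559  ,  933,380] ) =[  -  364, - 255.53 ,- 134, - 633/19,242/13, 199/7,242,362, 380,  559, 591.62, 643,  681, 689,788.96,860,933] 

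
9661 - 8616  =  1045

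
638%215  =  208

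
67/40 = 1 + 27/40 = 1.68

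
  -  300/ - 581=300/581 = 0.52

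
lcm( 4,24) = 24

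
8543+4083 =12626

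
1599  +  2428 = 4027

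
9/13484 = 9/13484 = 0.00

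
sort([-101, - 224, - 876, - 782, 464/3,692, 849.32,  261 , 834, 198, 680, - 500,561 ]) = [ - 876, - 782,-500, -224, - 101, 464/3, 198 , 261,561,680, 692,834 , 849.32 ]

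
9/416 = 9/416 = 0.02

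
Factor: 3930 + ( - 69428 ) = -2^1*  32749^1 = - 65498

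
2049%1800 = 249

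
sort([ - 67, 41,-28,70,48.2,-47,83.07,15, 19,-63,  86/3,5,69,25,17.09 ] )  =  [  -  67,-63, - 47 , - 28 , 5, 15,17.09,19, 25, 86/3,41,48.2, 69,70,83.07]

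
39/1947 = 13/649= 0.02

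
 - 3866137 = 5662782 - 9528919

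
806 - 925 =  - 119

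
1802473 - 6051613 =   -  4249140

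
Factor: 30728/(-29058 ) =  - 2^2*3^ ( - 1) * 23^1*29^(-1 ) = - 92/87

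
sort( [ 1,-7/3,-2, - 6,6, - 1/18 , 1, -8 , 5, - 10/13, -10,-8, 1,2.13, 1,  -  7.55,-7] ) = [ - 10,-8 ,-8,  -  7.55,-7 , - 6,-7/3, - 2,-10/13, - 1/18,1, 1, 1,1, 2.13,5, 6]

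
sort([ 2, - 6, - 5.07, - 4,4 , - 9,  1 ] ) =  [- 9, - 6, - 5.07, - 4,1,2,4 ] 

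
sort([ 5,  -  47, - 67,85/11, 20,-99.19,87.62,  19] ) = [ - 99.19, - 67, - 47, 5,85/11,  19 , 20,87.62]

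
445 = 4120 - 3675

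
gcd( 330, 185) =5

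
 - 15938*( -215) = 3426670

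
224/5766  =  112/2883=   0.04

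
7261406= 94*77249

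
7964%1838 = 612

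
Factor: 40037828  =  2^2 * 409^1*24473^1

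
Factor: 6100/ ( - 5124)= - 3^( - 1)*5^2 * 7^( - 1) = -  25/21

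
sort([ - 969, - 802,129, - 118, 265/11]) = [ - 969, - 802,  -  118,265/11,  129]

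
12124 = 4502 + 7622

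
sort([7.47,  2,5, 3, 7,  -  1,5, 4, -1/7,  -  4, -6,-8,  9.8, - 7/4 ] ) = [ -8, - 6, -4, - 7/4,-1, - 1/7,2,3, 4, 5,5,  7,7.47 , 9.8]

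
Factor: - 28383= - 3^1*9461^1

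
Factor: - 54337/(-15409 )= 67/19 = 19^( - 1)*67^1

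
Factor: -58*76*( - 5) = 22040 = 2^3*5^1*19^1 * 29^1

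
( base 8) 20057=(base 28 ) AE7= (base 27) B84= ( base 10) 8239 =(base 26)c4n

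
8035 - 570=7465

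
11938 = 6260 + 5678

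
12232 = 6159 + 6073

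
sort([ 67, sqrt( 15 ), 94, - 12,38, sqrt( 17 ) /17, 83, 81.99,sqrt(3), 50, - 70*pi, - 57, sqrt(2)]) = [ - 70*pi, - 57, - 12, sqrt( 17)/17, sqrt( 2), sqrt(3),sqrt( 15 ), 38, 50, 67,81.99, 83, 94]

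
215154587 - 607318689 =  - 392164102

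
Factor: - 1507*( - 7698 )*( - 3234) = -2^2*3^2 * 7^2*11^2*137^1 * 1283^1 = - 37517265324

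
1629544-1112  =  1628432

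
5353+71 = 5424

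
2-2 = 0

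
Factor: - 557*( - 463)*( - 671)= - 11^1*61^1*463^1*557^1 = - 173044861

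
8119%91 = 20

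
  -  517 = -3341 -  - 2824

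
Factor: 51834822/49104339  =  17278274/16368113 = 2^1*13^1*664549^1 * 16368113^( - 1)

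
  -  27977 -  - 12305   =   - 15672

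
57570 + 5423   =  62993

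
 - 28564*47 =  - 1342508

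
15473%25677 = 15473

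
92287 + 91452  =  183739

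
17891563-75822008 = -57930445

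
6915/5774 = 6915/5774 = 1.20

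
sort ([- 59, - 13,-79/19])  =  [ - 59 ,-13,-79/19]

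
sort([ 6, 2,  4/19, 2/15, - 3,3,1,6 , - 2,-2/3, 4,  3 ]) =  [ - 3, - 2, - 2/3 , 2/15, 4/19,1,2,  3, 3 , 4 , 6, 6]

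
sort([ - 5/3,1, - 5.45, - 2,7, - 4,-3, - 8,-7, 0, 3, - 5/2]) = [-8, - 7, - 5.45, - 4,-3 , - 5/2,- 2,- 5/3,0,  1,3,7]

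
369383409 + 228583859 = 597967268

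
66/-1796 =  -  1 +865/898 = - 0.04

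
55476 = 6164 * 9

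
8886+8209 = 17095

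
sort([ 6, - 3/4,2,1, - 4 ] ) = [ - 4, - 3/4, 1, 2,6 ]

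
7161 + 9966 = 17127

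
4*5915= 23660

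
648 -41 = 607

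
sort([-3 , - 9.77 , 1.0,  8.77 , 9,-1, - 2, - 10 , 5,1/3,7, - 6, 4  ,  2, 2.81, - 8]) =[ - 10,  -  9.77,- 8, - 6,-3, - 2, - 1, 1/3, 1.0,2, 2.81,4, 5, 7, 8.77, 9]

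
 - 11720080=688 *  ( -17035) 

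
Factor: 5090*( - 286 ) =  - 1455740 =- 2^2*5^1 *11^1*13^1*509^1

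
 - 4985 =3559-8544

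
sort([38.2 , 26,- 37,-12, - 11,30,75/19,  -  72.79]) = [  -  72.79, - 37,-12, - 11,  75/19, 26, 30,38.2]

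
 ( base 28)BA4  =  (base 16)22CC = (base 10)8908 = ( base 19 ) 15cg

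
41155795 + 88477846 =129633641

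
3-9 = -6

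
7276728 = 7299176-22448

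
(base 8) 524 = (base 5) 2330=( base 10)340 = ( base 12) 244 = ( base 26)d2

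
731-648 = 83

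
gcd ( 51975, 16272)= 9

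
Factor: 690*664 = 2^4*3^1*5^1*23^1*83^1= 458160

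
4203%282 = 255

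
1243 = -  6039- - 7282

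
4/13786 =2/6893  =  0.00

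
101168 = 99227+1941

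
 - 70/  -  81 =70/81 = 0.86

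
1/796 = 1/796 = 0.00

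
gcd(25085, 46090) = 5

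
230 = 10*23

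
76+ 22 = 98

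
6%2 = 0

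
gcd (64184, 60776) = 568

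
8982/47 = 8982/47= 191.11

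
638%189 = 71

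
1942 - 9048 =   -  7106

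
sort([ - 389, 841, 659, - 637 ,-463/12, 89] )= [ - 637, - 389,-463/12,  89, 659,  841] 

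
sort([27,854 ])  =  [ 27, 854]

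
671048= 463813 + 207235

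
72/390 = 12/65 = 0.18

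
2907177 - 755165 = 2152012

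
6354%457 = 413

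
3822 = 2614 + 1208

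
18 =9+9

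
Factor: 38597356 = 2^2*  7^1*31^1*53^1*839^1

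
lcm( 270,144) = 2160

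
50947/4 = 12736 + 3/4 = 12736.75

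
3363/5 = 3363/5 = 672.60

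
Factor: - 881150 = -2^1  *5^2 * 17623^1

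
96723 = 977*99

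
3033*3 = 9099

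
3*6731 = 20193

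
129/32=129/32=4.03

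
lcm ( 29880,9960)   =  29880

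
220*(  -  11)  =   - 2420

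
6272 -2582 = 3690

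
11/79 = 11/79= 0.14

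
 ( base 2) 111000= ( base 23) 2A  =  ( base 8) 70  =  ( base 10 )56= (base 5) 211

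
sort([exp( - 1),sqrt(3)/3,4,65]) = [exp( - 1),sqrt( 3) /3,4, 65]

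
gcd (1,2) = 1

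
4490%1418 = 236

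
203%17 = 16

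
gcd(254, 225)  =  1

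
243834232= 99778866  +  144055366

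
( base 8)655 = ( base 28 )f9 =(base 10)429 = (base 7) 1152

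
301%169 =132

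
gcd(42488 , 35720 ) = 376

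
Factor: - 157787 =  -7^1*22541^1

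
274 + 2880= 3154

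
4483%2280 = 2203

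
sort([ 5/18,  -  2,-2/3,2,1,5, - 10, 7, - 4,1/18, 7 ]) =[ - 10, - 4, - 2, - 2/3, 1/18, 5/18, 1,2,5,  7,7]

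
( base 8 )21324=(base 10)8916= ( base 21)K4C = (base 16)22D4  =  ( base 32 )8MK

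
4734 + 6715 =11449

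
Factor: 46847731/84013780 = 2^ ( - 2)*5^(-1)*7^1*29^1*89^1*2593^1*4200689^(  -  1)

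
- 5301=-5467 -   -  166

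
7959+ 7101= 15060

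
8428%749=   189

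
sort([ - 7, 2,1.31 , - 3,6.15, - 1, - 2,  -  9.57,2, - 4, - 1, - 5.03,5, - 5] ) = [ -9.57 , - 7 , - 5.03, - 5, - 4, - 3, - 2, - 1, - 1,1.31,2,2,5,  6.15 ]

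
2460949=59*41711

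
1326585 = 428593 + 897992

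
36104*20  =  722080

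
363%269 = 94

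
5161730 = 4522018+639712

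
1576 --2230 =3806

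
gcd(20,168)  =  4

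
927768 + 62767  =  990535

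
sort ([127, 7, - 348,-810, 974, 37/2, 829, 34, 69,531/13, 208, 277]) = [ - 810, - 348, 7,37/2,34, 531/13,69, 127 , 208 , 277, 829, 974]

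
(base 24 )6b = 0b10011011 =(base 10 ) 155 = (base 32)4r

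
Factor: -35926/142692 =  - 71/282 = - 2^ (-1 )*3^ ( - 1 )*47^(-1 )*71^1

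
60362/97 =60362/97 = 622.29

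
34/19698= 17/9849= 0.00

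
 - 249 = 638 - 887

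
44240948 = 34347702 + 9893246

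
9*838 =7542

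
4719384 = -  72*( - 65547)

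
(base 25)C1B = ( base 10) 7536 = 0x1d70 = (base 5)220121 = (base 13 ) 3579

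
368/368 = 1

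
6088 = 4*1522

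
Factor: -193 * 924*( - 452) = 2^4*3^1*7^1*11^1*113^1*193^1 = 80606064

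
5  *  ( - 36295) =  -181475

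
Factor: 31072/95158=2^4*7^(  -  2 ) = 16/49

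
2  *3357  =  6714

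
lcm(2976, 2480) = 14880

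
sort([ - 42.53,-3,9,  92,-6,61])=[ - 42.53,-6, - 3,9 , 61,92] 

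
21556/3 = 7185 + 1/3 = 7185.33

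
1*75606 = 75606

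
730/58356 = 365/29178 = 0.01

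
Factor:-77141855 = - 5^1*7^1*37^1* 71^1*839^1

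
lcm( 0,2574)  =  0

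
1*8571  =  8571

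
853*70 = 59710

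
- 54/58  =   -27/29 = -0.93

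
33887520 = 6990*4848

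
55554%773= 671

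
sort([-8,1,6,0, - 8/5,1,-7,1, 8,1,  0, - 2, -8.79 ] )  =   [  -  8.79,  -  8, - 7, - 2  , - 8/5,  0,0, 1, 1, 1, 1,  6,  8] 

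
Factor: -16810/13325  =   - 82/65 = -2^1*5^ ( -1)*13^( - 1)*41^1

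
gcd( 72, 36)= 36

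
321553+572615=894168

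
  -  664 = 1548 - 2212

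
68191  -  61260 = 6931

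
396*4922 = 1949112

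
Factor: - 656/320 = -41/20 = - 2^( - 2) * 5^( - 1) * 41^1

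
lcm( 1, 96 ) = 96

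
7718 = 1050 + 6668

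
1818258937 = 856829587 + 961429350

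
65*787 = 51155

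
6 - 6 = 0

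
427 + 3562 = 3989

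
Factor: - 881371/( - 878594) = 2^( - 1)*17^ ( - 1 )*43^1*103^1*199^1*25841^( - 1) 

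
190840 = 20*9542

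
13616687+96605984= 110222671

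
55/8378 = 55/8378 = 0.01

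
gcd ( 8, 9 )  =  1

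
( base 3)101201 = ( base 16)121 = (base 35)89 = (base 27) AJ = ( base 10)289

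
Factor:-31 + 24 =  - 7^1 = -  7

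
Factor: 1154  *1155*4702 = 2^2 * 3^1*5^1 * 7^1* 11^1  *  577^1*2351^1=6267154740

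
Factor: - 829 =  - 829^1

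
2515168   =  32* 78599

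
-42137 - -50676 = 8539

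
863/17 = 50 + 13/17 = 50.76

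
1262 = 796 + 466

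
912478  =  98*9311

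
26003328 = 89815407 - 63812079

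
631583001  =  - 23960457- - 655543458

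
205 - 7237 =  - 7032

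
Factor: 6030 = 2^1*3^2 * 5^1 *67^1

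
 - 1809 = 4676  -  6485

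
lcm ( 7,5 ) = 35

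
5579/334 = 16  +  235/334  =  16.70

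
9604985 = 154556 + 9450429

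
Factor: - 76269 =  - 3^1*25423^1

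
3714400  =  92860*40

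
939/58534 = 939/58534 = 0.02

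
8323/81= 102 + 61/81 = 102.75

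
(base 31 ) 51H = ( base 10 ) 4853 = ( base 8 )11365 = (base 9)6582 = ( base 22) A0D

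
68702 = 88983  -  20281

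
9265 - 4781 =4484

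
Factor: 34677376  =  2^7*23^1*11779^1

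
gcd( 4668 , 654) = 6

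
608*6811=4141088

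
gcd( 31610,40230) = 10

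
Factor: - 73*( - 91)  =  7^1 * 13^1*73^1 = 6643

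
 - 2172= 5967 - 8139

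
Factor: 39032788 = 2^2*9758197^1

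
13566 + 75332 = 88898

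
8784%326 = 308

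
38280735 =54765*699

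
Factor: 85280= 2^5*  5^1 * 13^1*41^1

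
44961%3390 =891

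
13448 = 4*3362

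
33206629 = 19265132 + 13941497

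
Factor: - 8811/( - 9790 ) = 9/10 = 2^ ( - 1) * 3^2 * 5^( - 1) 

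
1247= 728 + 519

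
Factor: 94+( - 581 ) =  - 487  =  - 487^1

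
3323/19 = 174 +17/19 = 174.89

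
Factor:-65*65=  - 4225 = -5^2 * 13^2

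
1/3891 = 1/3891 = 0.00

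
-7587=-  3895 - 3692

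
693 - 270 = 423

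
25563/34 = 751  +  29/34=751.85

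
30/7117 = 30/7117 = 0.00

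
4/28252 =1/7063 = 0.00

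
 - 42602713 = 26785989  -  69388702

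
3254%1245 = 764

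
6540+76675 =83215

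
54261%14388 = 11097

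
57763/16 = 57763/16 = 3610.19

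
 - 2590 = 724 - 3314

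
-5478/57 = - 97 + 17/19 = -96.11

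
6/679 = 6/679 = 0.01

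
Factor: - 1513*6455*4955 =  - 5^2 * 17^1*89^1*991^1*1291^1 = - 48392586325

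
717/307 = 717/307 =2.34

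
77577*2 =155154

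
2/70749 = 2/70749 = 0.00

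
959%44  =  35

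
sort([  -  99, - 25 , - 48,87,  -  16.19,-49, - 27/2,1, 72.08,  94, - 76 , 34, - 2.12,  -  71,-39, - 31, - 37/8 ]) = [ - 99, - 76, - 71, - 49, - 48,-39, - 31,-25,  -  16.19,-27/2, - 37/8,-2.12, 1,34,  72.08,87,  94] 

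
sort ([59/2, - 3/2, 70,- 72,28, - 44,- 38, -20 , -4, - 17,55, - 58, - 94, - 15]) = [ - 94,- 72, - 58, - 44, - 38, - 20, - 17, - 15, - 4,  -  3/2, 28, 59/2, 55, 70] 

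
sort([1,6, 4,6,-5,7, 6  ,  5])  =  [-5,1, 4, 5, 6,  6, 6, 7]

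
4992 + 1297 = 6289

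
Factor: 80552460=2^2*3^1*5^1*17^1 * 151^1*523^1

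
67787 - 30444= 37343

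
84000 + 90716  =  174716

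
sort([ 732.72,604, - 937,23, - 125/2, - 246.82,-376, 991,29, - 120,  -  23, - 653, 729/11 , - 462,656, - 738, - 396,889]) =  [ - 937, - 738, - 653, - 462, - 396, - 376, - 246.82, - 120, - 125/2, - 23, 23 , 29,729/11,604,656,732.72,889,991]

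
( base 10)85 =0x55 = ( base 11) 78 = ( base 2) 1010101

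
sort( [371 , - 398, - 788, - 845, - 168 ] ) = [ - 845, - 788, - 398,-168,371 ] 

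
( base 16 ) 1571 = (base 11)4140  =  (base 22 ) B7B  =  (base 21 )C98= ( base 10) 5489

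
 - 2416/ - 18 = 134 + 2/9  =  134.22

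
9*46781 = 421029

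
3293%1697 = 1596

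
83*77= 6391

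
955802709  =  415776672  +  540026037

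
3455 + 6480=9935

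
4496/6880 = 281/430 = 0.65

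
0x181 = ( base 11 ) 320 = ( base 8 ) 601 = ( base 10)385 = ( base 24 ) G1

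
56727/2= 28363 + 1/2  =  28363.50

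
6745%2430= 1885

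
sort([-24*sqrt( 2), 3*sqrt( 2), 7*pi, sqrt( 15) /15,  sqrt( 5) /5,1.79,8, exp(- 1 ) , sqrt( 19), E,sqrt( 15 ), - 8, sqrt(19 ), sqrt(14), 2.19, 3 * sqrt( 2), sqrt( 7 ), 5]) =[ - 24* sqrt( 2), - 8, sqrt( 15)/15,exp( - 1 ), sqrt( 5 )/5, 1.79, 2.19 , sqrt(7), E , sqrt(14), sqrt(15 ), 3*sqrt (2), 3 * sqrt(2 ), sqrt( 19), sqrt ( 19), 5, 8, 7*pi] 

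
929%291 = 56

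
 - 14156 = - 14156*1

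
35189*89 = 3131821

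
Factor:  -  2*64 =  - 128 = - 2^7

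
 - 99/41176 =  - 1 + 41077/41176 = - 0.00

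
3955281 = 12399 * 319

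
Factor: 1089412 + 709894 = 2^1*241^1*3733^1 = 1799306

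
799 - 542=257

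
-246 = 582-828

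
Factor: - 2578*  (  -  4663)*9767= 2^1*1289^1*4663^1*9767^1  =  117411197138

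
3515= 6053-2538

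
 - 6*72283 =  - 433698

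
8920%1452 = 208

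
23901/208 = 23901/208 = 114.91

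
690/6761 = 690/6761 = 0.10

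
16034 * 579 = 9283686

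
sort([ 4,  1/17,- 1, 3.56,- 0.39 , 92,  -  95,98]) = [ - 95, -1, - 0.39, 1/17, 3.56,4 , 92,98]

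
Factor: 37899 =3^2 * 4211^1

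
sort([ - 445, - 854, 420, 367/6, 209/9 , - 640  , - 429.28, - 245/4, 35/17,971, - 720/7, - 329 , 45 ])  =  [ - 854, - 640, - 445, - 429.28, - 329,-720/7, - 245/4 , 35/17, 209/9, 45, 367/6,420, 971 ] 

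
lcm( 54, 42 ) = 378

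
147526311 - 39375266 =108151045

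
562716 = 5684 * 99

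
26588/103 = 258+14/103=258.14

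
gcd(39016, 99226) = 2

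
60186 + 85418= 145604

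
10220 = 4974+5246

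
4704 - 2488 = 2216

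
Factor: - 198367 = -13^1*15259^1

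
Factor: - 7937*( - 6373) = 50582501 = 6373^1 *7937^1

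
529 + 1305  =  1834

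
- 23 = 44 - 67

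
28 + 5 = 33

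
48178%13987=6217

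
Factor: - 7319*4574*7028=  - 2^3*7^1*13^1*251^1 *563^1*2287^1 = - 235277100968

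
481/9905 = 481/9905=   0.05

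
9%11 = 9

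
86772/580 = 149  +  88/145 = 149.61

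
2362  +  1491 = 3853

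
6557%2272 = 2013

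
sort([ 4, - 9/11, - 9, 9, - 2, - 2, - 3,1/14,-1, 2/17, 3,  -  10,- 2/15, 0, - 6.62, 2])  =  [ - 10  , - 9,  -  6.62, -3, - 2,-2, - 1, - 9/11, - 2/15, 0, 1/14,  2/17,2, 3,  4, 9]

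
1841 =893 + 948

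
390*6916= 2697240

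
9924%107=80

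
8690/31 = 280 + 10/31= 280.32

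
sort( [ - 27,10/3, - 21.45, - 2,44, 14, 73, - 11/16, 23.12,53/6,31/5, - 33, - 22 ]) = [ - 33, - 27, -22, - 21.45,  -  2,-11/16 , 10/3,31/5  ,  53/6, 14,23.12,44, 73 ]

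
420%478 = 420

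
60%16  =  12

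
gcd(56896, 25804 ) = 4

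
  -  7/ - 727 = 7/727 = 0.01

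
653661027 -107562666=546098361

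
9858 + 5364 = 15222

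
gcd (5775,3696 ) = 231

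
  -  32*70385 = - 2252320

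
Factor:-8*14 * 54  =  -6048  =  - 2^5* 3^3 * 7^1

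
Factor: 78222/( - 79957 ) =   -  2^1*3^1*37^( - 1 )*2161^( - 1 )*13037^1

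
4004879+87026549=91031428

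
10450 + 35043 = 45493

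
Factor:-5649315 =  - 3^1*5^1*7^1*173^1*311^1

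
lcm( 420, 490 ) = 2940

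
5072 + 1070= 6142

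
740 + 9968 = 10708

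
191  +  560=751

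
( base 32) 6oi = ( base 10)6930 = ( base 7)26130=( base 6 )52030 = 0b1101100010010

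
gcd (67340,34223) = 7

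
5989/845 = 5989/845 = 7.09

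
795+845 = 1640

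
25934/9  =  2881+5/9 = 2881.56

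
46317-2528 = 43789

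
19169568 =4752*4034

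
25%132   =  25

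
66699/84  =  794 + 1/28 = 794.04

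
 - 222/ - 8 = 27 + 3/4 = 27.75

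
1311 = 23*57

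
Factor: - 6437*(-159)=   1023483 = 3^1*41^1*53^1*157^1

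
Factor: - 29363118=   -  2^1 * 3^1 * 4893853^1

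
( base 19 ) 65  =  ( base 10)119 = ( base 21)5e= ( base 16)77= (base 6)315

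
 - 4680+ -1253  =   - 5933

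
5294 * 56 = 296464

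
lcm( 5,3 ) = 15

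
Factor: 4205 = 5^1*29^2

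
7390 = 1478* 5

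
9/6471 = 1/719  =  0.00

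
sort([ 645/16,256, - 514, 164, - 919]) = [-919, - 514, 645/16,164,256 ] 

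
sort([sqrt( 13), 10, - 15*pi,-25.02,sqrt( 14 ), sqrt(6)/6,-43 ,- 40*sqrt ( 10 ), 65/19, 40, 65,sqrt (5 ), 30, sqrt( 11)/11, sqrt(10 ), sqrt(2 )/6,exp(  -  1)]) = [  -  40 *sqrt(10), - 15 * pi,-43, - 25.02,  sqrt( 2) /6, sqrt(11)/11,exp (-1 ), sqrt( 6) /6, sqrt( 5 ),  sqrt ( 10) , 65/19, sqrt( 13),sqrt ( 14), 10, 30,40,  65]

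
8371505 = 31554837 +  - 23183332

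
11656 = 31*376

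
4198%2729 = 1469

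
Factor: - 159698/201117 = -374/471 = - 2^1*3^( - 1)*11^1*17^1*157^( - 1)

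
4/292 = 1/73  =  0.01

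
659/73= 9+2/73 = 9.03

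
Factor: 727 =727^1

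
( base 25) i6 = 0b111001000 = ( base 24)J0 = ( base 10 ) 456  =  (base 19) 150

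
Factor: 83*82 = 6806 = 2^1 * 41^1 *83^1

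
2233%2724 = 2233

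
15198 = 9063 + 6135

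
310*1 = 310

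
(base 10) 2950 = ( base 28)3LA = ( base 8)5606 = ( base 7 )11413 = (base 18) 91G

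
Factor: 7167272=2^3*7^1*131^1*977^1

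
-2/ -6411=2/6411= 0.00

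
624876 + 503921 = 1128797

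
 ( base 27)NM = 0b1010000011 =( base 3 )212211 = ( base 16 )283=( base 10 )643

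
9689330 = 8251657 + 1437673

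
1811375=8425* 215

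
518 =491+27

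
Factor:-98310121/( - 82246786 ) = 2^ (  -  1 )*7^2*13^1*154333^1*41123393^ ( - 1)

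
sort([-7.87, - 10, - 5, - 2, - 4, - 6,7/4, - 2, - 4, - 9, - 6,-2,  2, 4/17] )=[-10,-9 , - 7.87, - 6,- 6, - 5,-4,- 4, - 2, - 2, - 2,4/17, 7/4, 2]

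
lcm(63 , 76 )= 4788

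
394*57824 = 22782656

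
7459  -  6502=957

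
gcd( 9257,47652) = 1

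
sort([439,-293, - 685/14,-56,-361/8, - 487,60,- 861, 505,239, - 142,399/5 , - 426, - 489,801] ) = [ - 861, - 489, - 487,-426,-293 , - 142,- 56, - 685/14,  -  361/8 , 60 , 399/5,239,  439,505,801 ]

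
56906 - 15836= 41070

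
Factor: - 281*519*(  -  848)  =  123671472  =  2^4*3^1 * 53^1*173^1*281^1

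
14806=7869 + 6937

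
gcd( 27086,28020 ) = 934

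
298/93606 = 149/46803 = 0.00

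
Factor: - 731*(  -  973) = 7^1*17^1*43^1*139^1 = 711263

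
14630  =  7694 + 6936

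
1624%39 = 25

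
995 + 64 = 1059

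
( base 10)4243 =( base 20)AC3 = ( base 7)15241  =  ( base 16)1093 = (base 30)4LD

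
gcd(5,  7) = 1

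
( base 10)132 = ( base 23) 5H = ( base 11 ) 110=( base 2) 10000100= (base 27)4o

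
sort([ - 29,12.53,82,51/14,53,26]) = [ - 29,51/14,12.53,26,53, 82]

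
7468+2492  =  9960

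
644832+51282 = 696114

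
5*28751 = 143755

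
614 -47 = 567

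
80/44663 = 80/44663 = 0.00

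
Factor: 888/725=2^3 * 3^1  *5^( - 2 )*29^( - 1) * 37^1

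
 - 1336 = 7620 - 8956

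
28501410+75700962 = 104202372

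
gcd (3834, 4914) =54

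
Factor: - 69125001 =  - 3^1*11^2*191^1*997^1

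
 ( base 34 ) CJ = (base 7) 1150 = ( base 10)427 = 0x1AB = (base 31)do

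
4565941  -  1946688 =2619253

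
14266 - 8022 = 6244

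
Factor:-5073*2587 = -3^1* 13^1*19^1*89^1 * 199^1 = -13123851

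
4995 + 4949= 9944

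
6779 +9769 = 16548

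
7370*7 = 51590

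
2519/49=2519/49 = 51.41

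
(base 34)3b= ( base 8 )161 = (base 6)305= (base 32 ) 3H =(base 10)113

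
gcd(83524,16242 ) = 2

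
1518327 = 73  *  20799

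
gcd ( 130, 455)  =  65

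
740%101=33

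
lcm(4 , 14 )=28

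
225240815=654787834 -429547019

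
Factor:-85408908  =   - 2^2*3^1* 13^1*547493^1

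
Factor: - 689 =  - 13^1*53^1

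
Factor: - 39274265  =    -  5^1 * 29^1*43^1 *6299^1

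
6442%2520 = 1402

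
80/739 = 80/739 = 0.11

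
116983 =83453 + 33530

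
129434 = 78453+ 50981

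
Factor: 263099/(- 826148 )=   -  2^(  -  2) * 241^(-1)*307^1 =- 307/964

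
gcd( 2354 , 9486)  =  2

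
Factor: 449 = 449^1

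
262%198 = 64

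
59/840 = 59/840 = 0.07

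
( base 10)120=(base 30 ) 40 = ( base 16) 78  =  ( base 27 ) 4C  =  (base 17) 71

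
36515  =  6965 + 29550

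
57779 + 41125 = 98904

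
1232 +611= 1843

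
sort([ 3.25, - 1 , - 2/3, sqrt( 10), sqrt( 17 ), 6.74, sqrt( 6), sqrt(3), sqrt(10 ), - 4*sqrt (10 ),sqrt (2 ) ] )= [ - 4*sqrt( 10), - 1,  -  2/3,sqrt (2),sqrt( 3),  sqrt( 6 ) , sqrt( 10 ), sqrt( 10), 3.25,sqrt( 17), 6.74 ]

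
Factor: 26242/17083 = 2^1*11^( - 1 ) * 1553^(-1)*13121^1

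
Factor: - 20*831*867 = - 2^2*3^2*5^1*17^2*277^1 = -14409540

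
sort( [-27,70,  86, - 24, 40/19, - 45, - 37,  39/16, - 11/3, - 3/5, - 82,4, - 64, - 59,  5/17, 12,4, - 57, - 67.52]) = [ - 82  , - 67.52, - 64, - 59, - 57, - 45, - 37, - 27, - 24,-11/3 ,-3/5,5/17 , 40/19,39/16,4,4,12, 70,86]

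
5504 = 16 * 344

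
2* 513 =1026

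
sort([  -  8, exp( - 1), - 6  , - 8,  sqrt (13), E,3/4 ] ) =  [ -8, - 8, - 6,exp( - 1 ), 3/4, E,  sqrt( 13) ]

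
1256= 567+689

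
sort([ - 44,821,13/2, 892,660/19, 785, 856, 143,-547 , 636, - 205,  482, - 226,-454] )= [-547,  -  454, - 226, - 205, - 44 , 13/2, 660/19, 143,482 , 636,  785, 821, 856, 892]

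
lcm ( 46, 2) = 46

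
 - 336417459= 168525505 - 504942964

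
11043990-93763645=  - 82719655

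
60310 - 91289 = -30979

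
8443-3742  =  4701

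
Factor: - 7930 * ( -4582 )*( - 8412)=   -2^4*3^1*5^1*13^1*29^1*61^1 * 79^1  *  701^1 = -305652207120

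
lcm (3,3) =3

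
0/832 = 0 =0.00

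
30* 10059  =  301770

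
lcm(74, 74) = 74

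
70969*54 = 3832326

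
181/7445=181/7445 = 0.02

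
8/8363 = 8/8363 = 0.00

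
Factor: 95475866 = 2^1*461^1*103553^1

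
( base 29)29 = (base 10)67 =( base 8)103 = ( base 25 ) 2H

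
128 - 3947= - 3819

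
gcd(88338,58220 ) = 2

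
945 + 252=1197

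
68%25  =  18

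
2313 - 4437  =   - 2124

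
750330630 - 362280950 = 388049680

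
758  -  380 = 378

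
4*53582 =214328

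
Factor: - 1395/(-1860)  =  2^( - 2 )*3^1 = 3/4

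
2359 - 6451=-4092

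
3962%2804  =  1158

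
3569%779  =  453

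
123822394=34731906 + 89090488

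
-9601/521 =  - 19+298/521 = - 18.43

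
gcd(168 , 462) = 42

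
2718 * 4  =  10872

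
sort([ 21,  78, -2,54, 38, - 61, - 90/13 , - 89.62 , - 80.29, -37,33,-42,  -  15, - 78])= [- 89.62,  -  80.29,-78, - 61,-42, - 37, - 15, - 90/13,-2,  21,33,  38,  54,78] 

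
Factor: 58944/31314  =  32/17= 2^5*17^( - 1) 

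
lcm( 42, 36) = 252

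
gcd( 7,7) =7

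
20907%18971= 1936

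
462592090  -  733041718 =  - 270449628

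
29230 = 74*395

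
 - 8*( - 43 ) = 344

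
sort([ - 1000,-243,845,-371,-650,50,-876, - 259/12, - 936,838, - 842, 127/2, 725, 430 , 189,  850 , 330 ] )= [ - 1000,-936, - 876, - 842, -650, - 371, - 243, - 259/12,50, 127/2,189,330, 430,725,838, 845,850] 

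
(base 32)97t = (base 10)9469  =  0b10010011111101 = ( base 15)2c14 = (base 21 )109J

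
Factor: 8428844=2^2*199^1*10589^1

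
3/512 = 3/512  =  0.01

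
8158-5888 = 2270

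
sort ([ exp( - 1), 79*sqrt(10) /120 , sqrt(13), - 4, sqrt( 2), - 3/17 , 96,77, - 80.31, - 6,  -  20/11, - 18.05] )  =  [-80.31, - 18.05, - 6, - 4, - 20/11, - 3/17, exp (-1),sqrt( 2 ),79*sqrt(10)/120, sqrt(13), 77,96 ] 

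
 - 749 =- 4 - 745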